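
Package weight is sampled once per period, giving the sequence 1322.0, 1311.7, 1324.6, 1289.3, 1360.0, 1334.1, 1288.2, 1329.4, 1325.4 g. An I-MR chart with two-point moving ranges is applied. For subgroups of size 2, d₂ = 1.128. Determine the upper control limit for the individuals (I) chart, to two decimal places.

X̄ = (1322.0 + 1311.7 + 1324.6 + 1289.3 + 1360.0 + 1334.1 + 1288.2 + 1329.4 + 1325.4) / 9 = 1320.5222
Moving ranges: 10.3, 12.9, 35.3, 70.7, 25.9, 45.9, 41.2, 4.0; M̄R̄ = 246.2000 / 8 = 30.7750
UCL = X̄ + 3·M̄R̄/d₂ = 1320.5222 + 3 × 30.7750 / 1.128 = 1402.3706

1402.37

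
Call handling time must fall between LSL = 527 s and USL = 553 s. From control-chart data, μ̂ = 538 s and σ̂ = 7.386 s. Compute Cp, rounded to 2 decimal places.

0.59

Cp = (USL − LSL) / (6σ̂) = (553 − 527) / (6 × 7.386) = 26.0000 / 44.3160 = 0.5867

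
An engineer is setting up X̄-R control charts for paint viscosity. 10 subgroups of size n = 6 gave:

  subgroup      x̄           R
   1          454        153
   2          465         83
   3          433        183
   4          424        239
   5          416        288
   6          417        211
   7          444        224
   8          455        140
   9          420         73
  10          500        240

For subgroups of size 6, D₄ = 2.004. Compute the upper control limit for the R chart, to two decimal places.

367.53

R̄ = (153 + 83 + 183 + 239 + 288 + 211 + 224 + 140 + 73 + 240) / 10 = 1834.0000 / 10 = 183.4000
UCL_R = D₄·R̄ = 2.004 × 183.4000 = 367.5336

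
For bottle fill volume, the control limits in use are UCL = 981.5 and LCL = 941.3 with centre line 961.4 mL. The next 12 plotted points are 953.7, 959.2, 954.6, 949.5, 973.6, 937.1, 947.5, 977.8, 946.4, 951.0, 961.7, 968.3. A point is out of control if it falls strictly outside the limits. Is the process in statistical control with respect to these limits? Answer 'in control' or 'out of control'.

Compare each point to [941.3, 981.5]: sample 6 = 937.1 < LCL.

out of control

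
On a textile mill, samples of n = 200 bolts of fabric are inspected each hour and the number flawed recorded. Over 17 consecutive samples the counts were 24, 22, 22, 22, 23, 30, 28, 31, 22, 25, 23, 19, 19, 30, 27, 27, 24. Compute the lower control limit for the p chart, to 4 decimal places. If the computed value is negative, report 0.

0.0533

p̄ = Σdᵢ / (k·n) = 418 / (17 × 200) = 0.12294
LCL = p̄ − 3·√(p̄(1−p̄)/n) = 0.12294 − 3 × 0.02322 = 0.05328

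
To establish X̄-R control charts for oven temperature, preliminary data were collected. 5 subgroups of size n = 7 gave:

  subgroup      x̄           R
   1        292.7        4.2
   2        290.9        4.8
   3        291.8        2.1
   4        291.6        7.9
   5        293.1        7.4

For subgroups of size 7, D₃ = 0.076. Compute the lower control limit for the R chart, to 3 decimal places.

R̄ = (4.2 + 4.8 + 2.1 + 7.9 + 7.4) / 5 = 26.4000 / 5 = 5.2800
LCL_R = D₃·R̄ = 0.076 × 5.2800 = 0.4013

0.401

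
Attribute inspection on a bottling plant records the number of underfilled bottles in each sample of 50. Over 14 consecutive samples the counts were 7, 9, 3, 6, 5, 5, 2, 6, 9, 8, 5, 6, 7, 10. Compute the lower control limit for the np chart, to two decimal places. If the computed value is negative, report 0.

p̄ = Σdᵢ / (k·n) = 88 / (14 × 50) = 0.12571
LCL = np̄ − 3·√(np̄(1−p̄)) = 6.2857 − 3 × 2.3443 = -0.7470 → 0 (negative, so LCL = 0)

0.00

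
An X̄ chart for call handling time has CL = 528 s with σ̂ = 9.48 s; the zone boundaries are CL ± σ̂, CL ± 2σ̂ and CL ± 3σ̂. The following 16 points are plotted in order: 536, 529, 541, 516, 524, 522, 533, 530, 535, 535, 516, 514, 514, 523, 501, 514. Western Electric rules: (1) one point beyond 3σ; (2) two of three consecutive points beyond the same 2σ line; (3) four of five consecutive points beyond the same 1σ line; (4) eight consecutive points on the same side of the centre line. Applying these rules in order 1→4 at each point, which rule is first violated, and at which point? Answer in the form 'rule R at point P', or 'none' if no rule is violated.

Zone of each point (C = within 1σ̂, B = 1σ̂–2σ̂, A = 2σ̂–3σ̂, * = beyond 3σ̂; sign = side of CL): 1:+C, 2:+C, 3:+B, 4:-B, 5:-C, 6:-C, 7:+C, 8:+C, 9:+C, 10:+C, 11:-B, 12:-B, 13:-B, 14:-C, 15:-A, 16:-B
Rule 3 (four of five consecutive points beyond the same 1σ limit) is satisfied at point 15.

rule 3 at point 15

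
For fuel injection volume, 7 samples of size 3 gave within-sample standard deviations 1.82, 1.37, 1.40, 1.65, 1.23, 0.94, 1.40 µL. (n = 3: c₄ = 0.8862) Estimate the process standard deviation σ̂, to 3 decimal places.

1.581

s̄ = (1.82 + 1.37 + 1.40 + 1.65 + 1.23 + 0.94 + 1.40) / 7 = 1.4014
σ̂ = s̄ / c₄ = 1.4014 / 0.8862 = 1.5814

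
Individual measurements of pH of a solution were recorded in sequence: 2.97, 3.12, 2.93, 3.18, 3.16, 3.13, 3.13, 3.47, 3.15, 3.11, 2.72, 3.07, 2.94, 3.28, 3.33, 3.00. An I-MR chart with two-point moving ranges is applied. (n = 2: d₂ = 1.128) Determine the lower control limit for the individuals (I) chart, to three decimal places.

X̄ = (2.97 + 3.12 + 2.93 + 3.18 + 3.16 + 3.13 + 3.13 + 3.47 + 3.15 + 3.11 + 2.72 + 3.07 + 2.94 + 3.28 + 3.33 + 3.00) / 16 = 3.1056
Moving ranges: 0.15, 0.19, 0.25, 0.02, 0.03, 0.00, 0.34, 0.32, 0.04, 0.39, 0.35, 0.13, 0.34, 0.05, 0.33; M̄R̄ = 2.9300 / 15 = 0.1953
LCL = X̄ − 3·M̄R̄/d₂ = 3.1056 − 3 × 0.1953 / 1.128 = 2.5861

2.586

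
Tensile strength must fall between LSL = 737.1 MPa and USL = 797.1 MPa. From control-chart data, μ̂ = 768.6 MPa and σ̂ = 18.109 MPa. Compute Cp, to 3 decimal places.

0.552

Cp = (USL − LSL) / (6σ̂) = (797.1 − 737.1) / (6 × 18.109) = 60.0000 / 108.6540 = 0.5522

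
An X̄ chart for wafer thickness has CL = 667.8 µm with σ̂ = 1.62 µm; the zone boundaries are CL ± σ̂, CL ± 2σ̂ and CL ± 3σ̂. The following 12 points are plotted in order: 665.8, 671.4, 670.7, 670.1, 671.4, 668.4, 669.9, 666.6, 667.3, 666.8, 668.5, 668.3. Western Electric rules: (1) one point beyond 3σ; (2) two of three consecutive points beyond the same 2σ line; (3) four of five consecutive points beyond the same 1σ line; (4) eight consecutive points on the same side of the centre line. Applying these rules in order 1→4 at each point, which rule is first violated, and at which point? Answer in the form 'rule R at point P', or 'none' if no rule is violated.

rule 3 at point 5

Zone of each point (C = within 1σ̂, B = 1σ̂–2σ̂, A = 2σ̂–3σ̂, * = beyond 3σ̂; sign = side of CL): 1:-B, 2:+A, 3:+B, 4:+B, 5:+A, 6:+C, 7:+B, 8:-C, 9:-C, 10:-C, 11:+C, 12:+C
Rule 3 (four of five consecutive points beyond the same 1σ limit) is satisfied at point 5.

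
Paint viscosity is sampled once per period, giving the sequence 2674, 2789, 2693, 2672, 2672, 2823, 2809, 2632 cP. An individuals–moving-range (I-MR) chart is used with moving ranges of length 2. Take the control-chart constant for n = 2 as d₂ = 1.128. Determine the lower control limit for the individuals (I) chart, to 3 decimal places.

X̄ = (2674 + 2789 + 2693 + 2672 + 2672 + 2823 + 2809 + 2632) / 8 = 2720.5000
Moving ranges: 115, 96, 21, 0, 151, 14, 177; M̄R̄ = 574.0000 / 7 = 82.0000
LCL = X̄ − 3·M̄R̄/d₂ = 2720.5000 − 3 × 82.0000 / 1.128 = 2502.4149

2502.415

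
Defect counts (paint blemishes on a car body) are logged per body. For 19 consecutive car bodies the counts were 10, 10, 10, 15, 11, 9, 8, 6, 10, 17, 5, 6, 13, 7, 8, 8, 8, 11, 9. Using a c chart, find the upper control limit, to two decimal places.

18.79

c̄ = (10 + 10 + 10 + 15 + 11 + 9 + 8 + 6 + 10 + 17 + 5 + 6 + 13 + 7 + 8 + 8 + 8 + 11 + 9) / 19 = 181 / 19 = 9.5263
UCL = c̄ + 3√c̄ = 9.5263 + 3 × √9.5263 = 9.5263 + 3 × 3.0865 = 18.7857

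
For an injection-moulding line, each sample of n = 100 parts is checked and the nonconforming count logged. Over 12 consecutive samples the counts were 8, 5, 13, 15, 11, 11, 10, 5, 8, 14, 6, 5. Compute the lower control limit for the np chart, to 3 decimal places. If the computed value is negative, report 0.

p̄ = Σdᵢ / (k·n) = 111 / (12 × 100) = 0.09250
LCL = np̄ − 3·√(np̄(1−p̄)) = 9.2500 − 3 × 2.8973 = 0.5581

0.558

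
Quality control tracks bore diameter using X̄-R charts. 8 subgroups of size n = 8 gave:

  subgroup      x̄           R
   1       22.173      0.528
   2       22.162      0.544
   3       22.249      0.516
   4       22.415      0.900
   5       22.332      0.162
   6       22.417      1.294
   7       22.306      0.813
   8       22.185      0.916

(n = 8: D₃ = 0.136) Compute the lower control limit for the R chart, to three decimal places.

0.096

R̄ = (0.528 + 0.544 + 0.516 + 0.900 + 0.162 + 1.294 + 0.813 + 0.916) / 8 = 5.6730 / 8 = 0.7091
LCL_R = D₃·R̄ = 0.136 × 0.7091 = 0.0964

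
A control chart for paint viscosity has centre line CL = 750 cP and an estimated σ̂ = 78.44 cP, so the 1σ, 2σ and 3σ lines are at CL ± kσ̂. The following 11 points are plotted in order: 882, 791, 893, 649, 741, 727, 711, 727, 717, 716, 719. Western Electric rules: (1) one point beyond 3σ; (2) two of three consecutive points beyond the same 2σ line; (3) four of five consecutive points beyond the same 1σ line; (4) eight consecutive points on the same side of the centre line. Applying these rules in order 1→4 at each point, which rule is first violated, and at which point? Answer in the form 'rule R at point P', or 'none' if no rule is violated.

Zone of each point (C = within 1σ̂, B = 1σ̂–2σ̂, A = 2σ̂–3σ̂, * = beyond 3σ̂; sign = side of CL): 1:+B, 2:+C, 3:+B, 4:-B, 5:-C, 6:-C, 7:-C, 8:-C, 9:-C, 10:-C, 11:-C
Rule 4 (eight consecutive points on the same side of the centre line) is satisfied at point 11.

rule 4 at point 11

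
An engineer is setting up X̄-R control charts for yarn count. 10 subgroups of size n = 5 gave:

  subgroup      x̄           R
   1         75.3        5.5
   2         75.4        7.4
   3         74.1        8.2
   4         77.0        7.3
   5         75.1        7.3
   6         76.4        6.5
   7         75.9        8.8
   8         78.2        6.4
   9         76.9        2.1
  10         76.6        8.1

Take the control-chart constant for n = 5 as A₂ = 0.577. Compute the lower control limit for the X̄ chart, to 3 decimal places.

X̄̄ = (75.3 + 75.4 + 74.1 + 77.0 + 75.1 + 76.4 + 75.9 + 78.2 + 76.9 + 76.6) / 10 = 760.9000 / 10 = 76.0900
R̄ = (5.5 + 7.4 + 8.2 + 7.3 + 7.3 + 6.5 + 8.8 + 6.4 + 2.1 + 8.1) / 10 = 67.6000 / 10 = 6.7600
LCL = X̄̄ − A₂·R̄ = 76.0900 − 0.577 × 6.7600 = 72.1895

72.189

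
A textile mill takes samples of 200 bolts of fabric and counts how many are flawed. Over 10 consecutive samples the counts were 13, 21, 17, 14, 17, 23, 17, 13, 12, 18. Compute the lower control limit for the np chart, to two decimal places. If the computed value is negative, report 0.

p̄ = Σdᵢ / (k·n) = 165 / (10 × 200) = 0.08250
LCL = np̄ − 3·√(np̄(1−p̄)) = 16.5000 − 3 × 3.8909 = 4.8274

4.83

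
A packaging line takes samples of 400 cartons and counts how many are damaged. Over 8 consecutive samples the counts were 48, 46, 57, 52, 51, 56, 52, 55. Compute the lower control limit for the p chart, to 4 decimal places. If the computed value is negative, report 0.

0.0798

p̄ = Σdᵢ / (k·n) = 417 / (8 × 400) = 0.13031
LCL = p̄ − 3·√(p̄(1−p̄)/n) = 0.13031 − 3 × 0.01683 = 0.07982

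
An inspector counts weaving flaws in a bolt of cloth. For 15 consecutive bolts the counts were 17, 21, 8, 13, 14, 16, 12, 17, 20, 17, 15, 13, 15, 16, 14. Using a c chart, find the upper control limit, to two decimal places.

26.90

c̄ = (17 + 21 + 8 + 13 + 14 + 16 + 12 + 17 + 20 + 17 + 15 + 13 + 15 + 16 + 14) / 15 = 228 / 15 = 15.2000
UCL = c̄ + 3√c̄ = 15.2000 + 3 × √15.2000 = 15.2000 + 3 × 3.8987 = 26.8962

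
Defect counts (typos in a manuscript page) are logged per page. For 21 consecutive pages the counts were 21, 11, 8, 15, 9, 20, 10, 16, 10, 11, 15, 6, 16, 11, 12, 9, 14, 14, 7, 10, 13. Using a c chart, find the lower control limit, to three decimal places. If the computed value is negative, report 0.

1.770

c̄ = (21 + 11 + 8 + 15 + 9 + 20 + 10 + 16 + 10 + 11 + 15 + 6 + 16 + 11 + 12 + 9 + 14 + 14 + 7 + 10 + 13) / 21 = 258 / 21 = 12.2857
LCL = c̄ − 3√c̄ = 12.2857 − 3 × 3.5051 = 1.7704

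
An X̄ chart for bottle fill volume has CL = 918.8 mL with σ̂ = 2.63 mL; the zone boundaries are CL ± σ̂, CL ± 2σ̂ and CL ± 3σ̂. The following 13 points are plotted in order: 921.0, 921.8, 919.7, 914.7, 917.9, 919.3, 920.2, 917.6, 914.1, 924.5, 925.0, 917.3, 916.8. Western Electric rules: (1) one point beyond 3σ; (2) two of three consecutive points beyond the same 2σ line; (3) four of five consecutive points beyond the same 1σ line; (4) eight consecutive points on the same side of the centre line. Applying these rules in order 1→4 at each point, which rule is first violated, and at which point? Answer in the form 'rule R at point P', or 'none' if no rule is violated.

Zone of each point (C = within 1σ̂, B = 1σ̂–2σ̂, A = 2σ̂–3σ̂, * = beyond 3σ̂; sign = side of CL): 1:+C, 2:+B, 3:+C, 4:-B, 5:-C, 6:+C, 7:+C, 8:-C, 9:-B, 10:+A, 11:+A, 12:-C, 13:-C
Rule 2 (two of three consecutive points beyond the same 2σ limit) is satisfied at point 11.

rule 2 at point 11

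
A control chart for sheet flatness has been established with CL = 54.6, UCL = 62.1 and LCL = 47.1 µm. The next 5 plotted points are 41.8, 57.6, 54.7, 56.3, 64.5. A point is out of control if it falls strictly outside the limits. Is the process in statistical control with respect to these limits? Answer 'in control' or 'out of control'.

Compare each point to [47.1, 62.1]: sample 1 = 41.8 < LCL; sample 5 = 64.5 > UCL.

out of control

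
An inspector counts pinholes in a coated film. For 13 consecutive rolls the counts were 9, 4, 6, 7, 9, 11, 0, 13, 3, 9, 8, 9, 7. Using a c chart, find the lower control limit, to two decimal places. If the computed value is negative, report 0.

0.00

c̄ = (9 + 4 + 6 + 7 + 9 + 11 + 0 + 13 + 3 + 9 + 8 + 9 + 7) / 13 = 95 / 13 = 7.3077
LCL = c̄ − 3√c̄ = 7.3077 − 3 × 2.7033 = -0.8021 → 0 (cannot be negative)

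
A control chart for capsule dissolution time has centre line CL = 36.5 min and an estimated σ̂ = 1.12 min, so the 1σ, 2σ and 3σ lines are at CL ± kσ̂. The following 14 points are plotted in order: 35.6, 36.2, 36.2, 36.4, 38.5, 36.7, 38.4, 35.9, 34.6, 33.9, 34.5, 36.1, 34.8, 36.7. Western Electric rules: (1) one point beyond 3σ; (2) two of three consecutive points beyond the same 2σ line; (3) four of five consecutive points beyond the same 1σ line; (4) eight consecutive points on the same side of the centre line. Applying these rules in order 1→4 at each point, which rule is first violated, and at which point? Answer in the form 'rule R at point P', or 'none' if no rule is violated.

Zone of each point (C = within 1σ̂, B = 1σ̂–2σ̂, A = 2σ̂–3σ̂, * = beyond 3σ̂; sign = side of CL): 1:-C, 2:-C, 3:-C, 4:-C, 5:+B, 6:+C, 7:+B, 8:-C, 9:-B, 10:-A, 11:-B, 12:-C, 13:-B, 14:+C
Rule 3 (four of five consecutive points beyond the same 1σ limit) is satisfied at point 13.

rule 3 at point 13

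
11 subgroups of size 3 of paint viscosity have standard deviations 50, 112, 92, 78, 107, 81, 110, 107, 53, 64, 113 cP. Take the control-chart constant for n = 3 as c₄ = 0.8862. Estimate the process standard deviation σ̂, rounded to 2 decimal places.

s̄ = (50 + 112 + 92 + 78 + 107 + 81 + 110 + 107 + 53 + 64 + 113) / 11 = 87.9091
σ̂ = s̄ / c₄ = 87.9091 / 0.8862 = 99.1978

99.20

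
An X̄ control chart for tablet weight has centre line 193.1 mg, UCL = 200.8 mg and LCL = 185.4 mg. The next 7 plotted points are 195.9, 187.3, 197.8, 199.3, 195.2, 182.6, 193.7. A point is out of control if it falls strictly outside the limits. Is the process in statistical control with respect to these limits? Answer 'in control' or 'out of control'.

out of control

Compare each point to [185.4, 200.8]: sample 6 = 182.6 < LCL.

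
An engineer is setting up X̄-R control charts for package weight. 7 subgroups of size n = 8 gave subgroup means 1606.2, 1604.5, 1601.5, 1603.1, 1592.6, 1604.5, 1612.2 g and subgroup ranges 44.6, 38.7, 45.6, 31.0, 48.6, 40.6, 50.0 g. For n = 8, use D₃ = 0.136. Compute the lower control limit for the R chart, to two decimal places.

5.81

R̄ = (44.6 + 38.7 + 45.6 + 31.0 + 48.6 + 40.6 + 50.0) / 7 = 299.1000 / 7 = 42.7286
LCL_R = D₃·R̄ = 0.136 × 42.7286 = 5.8111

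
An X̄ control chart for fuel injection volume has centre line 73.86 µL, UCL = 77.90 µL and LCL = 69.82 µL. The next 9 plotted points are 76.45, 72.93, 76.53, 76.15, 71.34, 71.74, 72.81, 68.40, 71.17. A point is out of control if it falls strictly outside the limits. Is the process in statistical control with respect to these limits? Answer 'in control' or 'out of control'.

out of control

Compare each point to [69.82, 77.90]: sample 8 = 68.40 < LCL.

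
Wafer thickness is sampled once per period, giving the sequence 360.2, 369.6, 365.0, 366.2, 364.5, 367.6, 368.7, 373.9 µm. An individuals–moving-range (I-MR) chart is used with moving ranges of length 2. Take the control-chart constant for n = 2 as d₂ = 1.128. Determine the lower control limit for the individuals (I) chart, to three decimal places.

356.970

X̄ = (360.2 + 369.6 + 365.0 + 366.2 + 364.5 + 367.6 + 368.7 + 373.9) / 8 = 366.9625
Moving ranges: 9.4, 4.6, 1.2, 1.7, 3.1, 1.1, 5.2; M̄R̄ = 26.3000 / 7 = 3.7571
LCL = X̄ − 3·M̄R̄/d₂ = 366.9625 − 3 × 3.7571 / 1.128 = 356.9701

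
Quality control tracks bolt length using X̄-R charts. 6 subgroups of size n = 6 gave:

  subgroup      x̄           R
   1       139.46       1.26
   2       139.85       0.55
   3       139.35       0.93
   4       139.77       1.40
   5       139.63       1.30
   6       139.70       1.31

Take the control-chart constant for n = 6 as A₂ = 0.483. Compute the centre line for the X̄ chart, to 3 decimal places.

139.627

X̄̄ = (139.46 + 139.85 + 139.35 + 139.77 + 139.63 + 139.70) / 6 = 837.7600 / 6 = 139.6267
CL = X̄̄ = 139.6267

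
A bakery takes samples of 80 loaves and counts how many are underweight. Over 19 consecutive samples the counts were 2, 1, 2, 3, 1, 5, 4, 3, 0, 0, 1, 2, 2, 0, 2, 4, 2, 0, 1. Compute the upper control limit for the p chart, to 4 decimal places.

0.0733

p̄ = Σdᵢ / (k·n) = 35 / (19 × 80) = 0.02303
UCL = p̄ + 3·√(p̄(1−p̄)/n) = 0.02303 + 3 × √(0.02303×0.97697/80) = 0.02303 + 3 × 0.01677 = 0.07333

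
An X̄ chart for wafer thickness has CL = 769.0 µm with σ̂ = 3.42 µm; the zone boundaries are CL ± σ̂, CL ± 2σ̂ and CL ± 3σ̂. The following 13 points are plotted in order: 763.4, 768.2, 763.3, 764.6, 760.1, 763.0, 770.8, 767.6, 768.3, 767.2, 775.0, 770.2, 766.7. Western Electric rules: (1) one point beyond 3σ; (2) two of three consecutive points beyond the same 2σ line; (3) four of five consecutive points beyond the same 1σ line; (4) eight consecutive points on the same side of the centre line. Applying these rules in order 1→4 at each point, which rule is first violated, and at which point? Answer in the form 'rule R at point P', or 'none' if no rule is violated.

Zone of each point (C = within 1σ̂, B = 1σ̂–2σ̂, A = 2σ̂–3σ̂, * = beyond 3σ̂; sign = side of CL): 1:-B, 2:-C, 3:-B, 4:-B, 5:-A, 6:-B, 7:+C, 8:-C, 9:-C, 10:-C, 11:+B, 12:+C, 13:-C
Rule 3 (four of five consecutive points beyond the same 1σ limit) is satisfied at point 5.

rule 3 at point 5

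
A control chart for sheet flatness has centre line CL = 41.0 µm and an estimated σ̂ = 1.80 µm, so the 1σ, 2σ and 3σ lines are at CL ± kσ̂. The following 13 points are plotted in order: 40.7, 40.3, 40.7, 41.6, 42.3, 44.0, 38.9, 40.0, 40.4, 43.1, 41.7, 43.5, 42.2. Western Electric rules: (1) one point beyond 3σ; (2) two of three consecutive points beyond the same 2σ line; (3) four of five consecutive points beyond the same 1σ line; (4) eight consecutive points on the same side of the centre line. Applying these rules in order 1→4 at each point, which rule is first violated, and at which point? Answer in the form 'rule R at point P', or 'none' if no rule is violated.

Zone of each point (C = within 1σ̂, B = 1σ̂–2σ̂, A = 2σ̂–3σ̂, * = beyond 3σ̂; sign = side of CL): 1:-C, 2:-C, 3:-C, 4:+C, 5:+C, 6:+B, 7:-B, 8:-C, 9:-C, 10:+B, 11:+C, 12:+B, 13:+C
No rule fires across all 13 points.

none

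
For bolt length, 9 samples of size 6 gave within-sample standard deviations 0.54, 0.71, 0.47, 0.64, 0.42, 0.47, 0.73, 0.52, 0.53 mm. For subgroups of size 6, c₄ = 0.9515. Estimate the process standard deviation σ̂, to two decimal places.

s̄ = (0.54 + 0.71 + 0.47 + 0.64 + 0.42 + 0.47 + 0.73 + 0.52 + 0.53) / 9 = 0.5589
σ̂ = s̄ / c₄ = 0.5589 / 0.9515 = 0.5874

0.59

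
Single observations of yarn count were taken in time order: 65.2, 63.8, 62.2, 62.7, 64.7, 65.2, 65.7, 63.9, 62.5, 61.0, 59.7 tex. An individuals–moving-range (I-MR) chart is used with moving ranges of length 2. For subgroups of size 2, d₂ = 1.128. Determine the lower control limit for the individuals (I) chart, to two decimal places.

60.00

X̄ = (65.2 + 63.8 + 62.2 + 62.7 + 64.7 + 65.2 + 65.7 + 63.9 + 62.5 + 61.0 + 59.7) / 11 = 63.3273
Moving ranges: 1.4, 1.6, 0.5, 2.0, 0.5, 0.5, 1.8, 1.4, 1.5, 1.3; M̄R̄ = 12.5000 / 10 = 1.2500
LCL = X̄ − 3·M̄R̄/d₂ = 63.3273 − 3 × 1.2500 / 1.128 = 60.0028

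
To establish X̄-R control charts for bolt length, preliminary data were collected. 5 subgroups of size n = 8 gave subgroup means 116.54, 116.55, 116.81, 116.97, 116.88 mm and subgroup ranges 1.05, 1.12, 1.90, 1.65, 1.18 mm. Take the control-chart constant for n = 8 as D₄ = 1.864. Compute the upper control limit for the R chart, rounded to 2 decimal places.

2.57

R̄ = (1.05 + 1.12 + 1.90 + 1.65 + 1.18) / 5 = 6.9000 / 5 = 1.3800
UCL_R = D₄·R̄ = 1.864 × 1.3800 = 2.5723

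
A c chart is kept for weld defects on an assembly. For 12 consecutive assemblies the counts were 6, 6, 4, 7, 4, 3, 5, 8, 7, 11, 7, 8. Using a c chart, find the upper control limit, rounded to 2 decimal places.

13.88

c̄ = (6 + 6 + 4 + 7 + 4 + 3 + 5 + 8 + 7 + 11 + 7 + 8) / 12 = 76 / 12 = 6.3333
UCL = c̄ + 3√c̄ = 6.3333 + 3 × √6.3333 = 6.3333 + 3 × 2.5166 = 13.8832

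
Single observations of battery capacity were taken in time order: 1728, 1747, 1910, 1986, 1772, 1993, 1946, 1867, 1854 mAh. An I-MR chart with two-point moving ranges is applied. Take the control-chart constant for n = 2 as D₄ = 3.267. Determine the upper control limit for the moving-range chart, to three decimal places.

Moving ranges: 19, 163, 76, 214, 221, 47, 79, 13; M̄R̄ = 832.0000 / 8 = 104.0000
UCL_MR = D₄·M̄R̄ = 3.267 × 104.0000 = 339.7680

339.768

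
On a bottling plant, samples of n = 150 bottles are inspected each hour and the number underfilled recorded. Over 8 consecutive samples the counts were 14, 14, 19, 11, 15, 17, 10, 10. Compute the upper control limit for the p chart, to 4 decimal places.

0.1623

p̄ = Σdᵢ / (k·n) = 110 / (8 × 150) = 0.09167
UCL = p̄ + 3·√(p̄(1−p̄)/n) = 0.09167 + 3 × √(0.09167×0.90833/150) = 0.09167 + 3 × 0.02356 = 0.16235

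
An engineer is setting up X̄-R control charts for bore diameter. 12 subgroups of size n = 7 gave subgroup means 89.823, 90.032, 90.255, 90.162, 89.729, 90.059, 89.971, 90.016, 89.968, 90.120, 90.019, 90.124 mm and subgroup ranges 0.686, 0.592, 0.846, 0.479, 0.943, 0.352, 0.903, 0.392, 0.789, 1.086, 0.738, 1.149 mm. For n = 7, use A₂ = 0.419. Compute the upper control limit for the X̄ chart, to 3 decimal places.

90.336

X̄̄ = (89.823 + 90.032 + 90.255 + 90.162 + 89.729 + 90.059 + 89.971 + 90.016 + 89.968 + 90.120 + 90.019 + 90.124) / 12 = 1080.2780 / 12 = 90.0232
R̄ = (0.686 + 0.592 + 0.846 + 0.479 + 0.943 + 0.352 + 0.903 + 0.392 + 0.789 + 1.086 + 0.738 + 1.149) / 12 = 8.9550 / 12 = 0.7462
UCL = X̄̄ + A₂·R̄ = 90.0232 + 0.419 × 0.7462 = 90.3358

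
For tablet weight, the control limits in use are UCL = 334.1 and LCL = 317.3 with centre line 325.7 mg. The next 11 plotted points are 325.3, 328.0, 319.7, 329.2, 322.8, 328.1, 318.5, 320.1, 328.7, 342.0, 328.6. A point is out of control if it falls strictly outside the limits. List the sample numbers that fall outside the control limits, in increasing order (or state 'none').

Compare each point to [317.3, 334.1]: sample 10 = 342.0 > UCL.

10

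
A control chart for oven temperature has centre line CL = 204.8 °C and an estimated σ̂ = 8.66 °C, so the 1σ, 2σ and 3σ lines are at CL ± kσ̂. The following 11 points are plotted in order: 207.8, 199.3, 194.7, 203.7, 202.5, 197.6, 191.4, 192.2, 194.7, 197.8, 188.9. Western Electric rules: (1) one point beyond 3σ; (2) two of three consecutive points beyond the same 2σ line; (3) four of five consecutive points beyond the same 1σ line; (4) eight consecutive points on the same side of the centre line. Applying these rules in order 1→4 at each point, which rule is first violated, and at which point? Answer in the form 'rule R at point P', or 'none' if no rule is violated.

Zone of each point (C = within 1σ̂, B = 1σ̂–2σ̂, A = 2σ̂–3σ̂, * = beyond 3σ̂; sign = side of CL): 1:+C, 2:-C, 3:-B, 4:-C, 5:-C, 6:-C, 7:-B, 8:-B, 9:-B, 10:-C, 11:-B
Rule 4 (eight consecutive points on the same side of the centre line) is satisfied at point 9.

rule 4 at point 9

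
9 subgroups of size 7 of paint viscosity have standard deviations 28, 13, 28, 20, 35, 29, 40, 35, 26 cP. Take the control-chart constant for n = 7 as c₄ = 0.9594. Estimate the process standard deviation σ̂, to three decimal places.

s̄ = (28 + 13 + 28 + 20 + 35 + 29 + 40 + 35 + 26) / 9 = 28.2222
σ̂ = s̄ / c₄ = 28.2222 / 0.9594 = 29.4165

29.417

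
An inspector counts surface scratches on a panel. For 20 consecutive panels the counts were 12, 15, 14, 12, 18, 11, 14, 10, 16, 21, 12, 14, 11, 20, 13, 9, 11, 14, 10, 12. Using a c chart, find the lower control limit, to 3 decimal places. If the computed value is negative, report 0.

2.448

c̄ = (12 + 15 + 14 + 12 + 18 + 11 + 14 + 10 + 16 + 21 + 12 + 14 + 11 + 20 + 13 + 9 + 11 + 14 + 10 + 12) / 20 = 269 / 20 = 13.4500
LCL = c̄ − 3√c̄ = 13.4500 − 3 × 3.6674 = 2.4477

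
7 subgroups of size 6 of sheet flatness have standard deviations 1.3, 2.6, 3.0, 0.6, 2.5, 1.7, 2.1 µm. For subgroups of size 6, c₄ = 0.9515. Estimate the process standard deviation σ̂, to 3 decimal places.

2.072

s̄ = (1.3 + 2.6 + 3.0 + 0.6 + 2.5 + 1.7 + 2.1) / 7 = 1.9714
σ̂ = s̄ / c₄ = 1.9714 / 0.9515 = 2.0719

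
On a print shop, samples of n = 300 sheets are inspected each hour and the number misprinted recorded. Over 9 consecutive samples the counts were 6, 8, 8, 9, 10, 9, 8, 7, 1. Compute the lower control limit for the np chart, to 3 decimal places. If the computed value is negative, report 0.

0.000

p̄ = Σdᵢ / (k·n) = 66 / (9 × 300) = 0.02444
LCL = np̄ − 3·√(np̄(1−p̄)) = 7.3333 − 3 × 2.6747 = -0.6908 → 0 (negative, so LCL = 0)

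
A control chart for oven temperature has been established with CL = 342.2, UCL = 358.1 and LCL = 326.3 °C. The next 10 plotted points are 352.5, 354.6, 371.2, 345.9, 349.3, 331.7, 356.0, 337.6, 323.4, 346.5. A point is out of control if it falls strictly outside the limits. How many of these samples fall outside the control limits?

2

Compare each point to [326.3, 358.1]: sample 3 = 371.2 > UCL; sample 9 = 323.4 < LCL.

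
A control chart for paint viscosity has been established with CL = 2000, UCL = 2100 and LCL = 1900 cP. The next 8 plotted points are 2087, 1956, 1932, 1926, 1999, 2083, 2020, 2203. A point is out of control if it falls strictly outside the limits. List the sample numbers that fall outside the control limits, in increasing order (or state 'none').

Compare each point to [1900, 2100]: sample 8 = 2203 > UCL.

8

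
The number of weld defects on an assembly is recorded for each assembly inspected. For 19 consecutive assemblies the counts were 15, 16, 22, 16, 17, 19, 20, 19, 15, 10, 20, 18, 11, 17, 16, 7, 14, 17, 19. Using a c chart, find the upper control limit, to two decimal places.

28.29

c̄ = (15 + 16 + 22 + 16 + 17 + 19 + 20 + 19 + 15 + 10 + 20 + 18 + 11 + 17 + 16 + 7 + 14 + 17 + 19) / 19 = 308 / 19 = 16.2105
UCL = c̄ + 3√c̄ = 16.2105 + 3 × √16.2105 = 16.2105 + 3 × 4.0262 = 28.2892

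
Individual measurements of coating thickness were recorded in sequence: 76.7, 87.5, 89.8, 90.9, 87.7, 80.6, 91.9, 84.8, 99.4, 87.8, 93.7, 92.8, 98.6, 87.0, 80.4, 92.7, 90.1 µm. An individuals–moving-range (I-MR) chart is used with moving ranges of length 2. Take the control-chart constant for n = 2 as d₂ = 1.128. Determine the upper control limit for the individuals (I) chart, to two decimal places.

108.05

X̄ = (76.7 + 87.5 + 89.8 + 90.9 + 87.7 + 80.6 + 91.9 + 84.8 + 99.4 + 87.8 + 93.7 + 92.8 + 98.6 + 87.0 + 80.4 + 92.7 + 90.1) / 17 = 88.9647
Moving ranges: 10.8, 2.3, 1.1, 3.2, 7.1, 11.3, 7.1, 14.6, 11.6, 5.9, 0.9, 5.8, 11.6, 6.6, 12.3, 2.6; M̄R̄ = 114.8000 / 16 = 7.1750
UCL = X̄ + 3·M̄R̄/d₂ = 88.9647 + 3 × 7.1750 / 1.128 = 108.0472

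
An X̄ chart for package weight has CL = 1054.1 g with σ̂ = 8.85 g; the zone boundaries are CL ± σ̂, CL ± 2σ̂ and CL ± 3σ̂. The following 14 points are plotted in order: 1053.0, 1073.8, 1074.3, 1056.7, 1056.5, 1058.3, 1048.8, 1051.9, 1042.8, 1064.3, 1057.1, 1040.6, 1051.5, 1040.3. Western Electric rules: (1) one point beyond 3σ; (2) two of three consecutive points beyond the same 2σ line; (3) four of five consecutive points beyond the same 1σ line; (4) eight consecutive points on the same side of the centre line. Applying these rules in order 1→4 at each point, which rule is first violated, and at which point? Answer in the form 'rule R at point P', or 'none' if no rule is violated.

rule 2 at point 3

Zone of each point (C = within 1σ̂, B = 1σ̂–2σ̂, A = 2σ̂–3σ̂, * = beyond 3σ̂; sign = side of CL): 1:-C, 2:+A, 3:+A, 4:+C, 5:+C, 6:+C, 7:-C, 8:-C, 9:-B, 10:+B, 11:+C, 12:-B, 13:-C, 14:-B
Rule 2 (two of three consecutive points beyond the same 2σ limit) is satisfied at point 3.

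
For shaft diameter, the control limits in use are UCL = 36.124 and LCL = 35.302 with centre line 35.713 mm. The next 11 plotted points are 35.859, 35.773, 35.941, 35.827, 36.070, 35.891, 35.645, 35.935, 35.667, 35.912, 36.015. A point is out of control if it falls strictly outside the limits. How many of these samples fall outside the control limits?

All 11 points lie within [35.302, 36.124].

0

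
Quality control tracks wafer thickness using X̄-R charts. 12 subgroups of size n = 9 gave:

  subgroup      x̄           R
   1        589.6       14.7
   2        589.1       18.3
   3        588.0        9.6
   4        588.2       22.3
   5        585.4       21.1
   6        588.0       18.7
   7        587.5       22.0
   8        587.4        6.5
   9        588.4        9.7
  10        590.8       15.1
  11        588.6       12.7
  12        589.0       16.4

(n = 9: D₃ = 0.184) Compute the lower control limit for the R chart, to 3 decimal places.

R̄ = (14.7 + 18.3 + 9.6 + 22.3 + 21.1 + 18.7 + 22.0 + 6.5 + 9.7 + 15.1 + 12.7 + 16.4) / 12 = 187.1000 / 12 = 15.5917
LCL_R = D₃·R̄ = 0.184 × 15.5917 = 2.8689

2.869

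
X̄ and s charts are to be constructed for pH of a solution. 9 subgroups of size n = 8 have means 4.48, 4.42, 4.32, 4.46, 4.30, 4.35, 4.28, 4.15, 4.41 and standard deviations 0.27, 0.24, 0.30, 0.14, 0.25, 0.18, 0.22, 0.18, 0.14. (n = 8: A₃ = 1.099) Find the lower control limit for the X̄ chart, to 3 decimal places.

4.118

X̄̄ = (4.48 + 4.42 + 4.32 + 4.46 + 4.30 + 4.35 + 4.28 + 4.15 + 4.41) / 9 = 4.3522
s̄ = (0.27 + 0.24 + 0.30 + 0.14 + 0.25 + 0.18 + 0.22 + 0.18 + 0.14) / 9 = 0.2133
LCL = X̄̄ − A₃·s̄ = 4.3522 − 1.099 × 0.2133 = 4.1178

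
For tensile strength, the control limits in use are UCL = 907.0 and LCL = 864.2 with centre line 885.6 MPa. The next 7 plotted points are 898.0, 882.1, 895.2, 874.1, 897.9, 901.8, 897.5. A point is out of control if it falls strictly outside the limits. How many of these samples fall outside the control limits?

0

All 7 points lie within [864.2, 907.0].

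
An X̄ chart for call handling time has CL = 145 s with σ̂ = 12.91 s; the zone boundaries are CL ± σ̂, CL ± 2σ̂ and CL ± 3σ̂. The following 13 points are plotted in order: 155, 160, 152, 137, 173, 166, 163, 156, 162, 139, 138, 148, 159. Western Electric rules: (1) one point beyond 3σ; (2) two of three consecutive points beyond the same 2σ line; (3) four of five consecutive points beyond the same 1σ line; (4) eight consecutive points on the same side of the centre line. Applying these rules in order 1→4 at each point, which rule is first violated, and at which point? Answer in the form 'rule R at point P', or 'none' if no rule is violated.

Zone of each point (C = within 1σ̂, B = 1σ̂–2σ̂, A = 2σ̂–3σ̂, * = beyond 3σ̂; sign = side of CL): 1:+C, 2:+B, 3:+C, 4:-C, 5:+A, 6:+B, 7:+B, 8:+C, 9:+B, 10:-C, 11:-C, 12:+C, 13:+B
Rule 3 (four of five consecutive points beyond the same 1σ limit) is satisfied at point 9.

rule 3 at point 9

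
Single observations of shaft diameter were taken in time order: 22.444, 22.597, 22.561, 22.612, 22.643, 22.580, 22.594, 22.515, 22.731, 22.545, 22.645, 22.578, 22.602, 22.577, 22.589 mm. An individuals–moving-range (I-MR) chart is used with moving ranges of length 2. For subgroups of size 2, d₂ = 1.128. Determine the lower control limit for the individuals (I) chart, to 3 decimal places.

22.387

X̄ = (22.444 + 22.597 + 22.561 + 22.612 + 22.643 + 22.580 + 22.594 + 22.515 + 22.731 + 22.545 + 22.645 + 22.578 + 22.602 + 22.577 + 22.589) / 15 = 22.5875
Moving ranges: 0.153, 0.036, 0.051, 0.031, 0.063, 0.014, 0.079, 0.216, 0.186, 0.100, 0.067, 0.024, 0.025, 0.012; M̄R̄ = 1.0570 / 14 = 0.0755
LCL = X̄ − 3·M̄R̄/d₂ = 22.5875 − 3 × 0.0755 / 1.128 = 22.3867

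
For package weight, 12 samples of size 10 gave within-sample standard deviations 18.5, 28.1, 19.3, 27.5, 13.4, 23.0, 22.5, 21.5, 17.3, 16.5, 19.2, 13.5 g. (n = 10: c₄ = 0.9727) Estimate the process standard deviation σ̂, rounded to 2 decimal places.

s̄ = (18.5 + 28.1 + 19.3 + 27.5 + 13.4 + 23.0 + 22.5 + 21.5 + 17.3 + 16.5 + 19.2 + 13.5) / 12 = 20.0250
σ̂ = s̄ / c₄ = 20.0250 / 0.9727 = 20.5870

20.59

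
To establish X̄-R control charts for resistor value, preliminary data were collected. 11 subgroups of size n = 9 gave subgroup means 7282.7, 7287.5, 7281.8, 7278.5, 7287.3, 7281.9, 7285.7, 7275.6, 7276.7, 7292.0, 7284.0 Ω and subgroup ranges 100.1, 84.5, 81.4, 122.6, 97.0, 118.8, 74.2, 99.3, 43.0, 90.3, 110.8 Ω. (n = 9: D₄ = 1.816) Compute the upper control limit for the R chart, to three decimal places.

168.723

R̄ = (100.1 + 84.5 + 81.4 + 122.6 + 97.0 + 118.8 + 74.2 + 99.3 + 43.0 + 90.3 + 110.8) / 11 = 1022.0000 / 11 = 92.9091
UCL_R = D₄·R̄ = 1.816 × 92.9091 = 168.7229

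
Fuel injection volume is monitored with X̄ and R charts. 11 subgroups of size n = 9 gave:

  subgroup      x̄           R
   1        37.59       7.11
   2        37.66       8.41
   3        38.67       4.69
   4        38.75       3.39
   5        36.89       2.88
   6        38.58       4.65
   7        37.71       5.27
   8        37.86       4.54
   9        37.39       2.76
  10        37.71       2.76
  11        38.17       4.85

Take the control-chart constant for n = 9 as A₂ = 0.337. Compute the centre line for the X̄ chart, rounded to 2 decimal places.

37.91

X̄̄ = (37.59 + 37.66 + 38.67 + 38.75 + 36.89 + 38.58 + 37.71 + 37.86 + 37.39 + 37.71 + 38.17) / 11 = 416.9800 / 11 = 37.9073
CL = X̄̄ = 37.9073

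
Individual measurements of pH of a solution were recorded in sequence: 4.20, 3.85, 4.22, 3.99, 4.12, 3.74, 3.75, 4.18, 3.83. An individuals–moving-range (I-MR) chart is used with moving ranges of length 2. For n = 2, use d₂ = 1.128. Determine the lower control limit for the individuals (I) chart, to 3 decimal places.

X̄ = (4.20 + 3.85 + 4.22 + 3.99 + 4.12 + 3.74 + 3.75 + 4.18 + 3.83) / 9 = 3.9867
Moving ranges: 0.35, 0.37, 0.23, 0.13, 0.38, 0.01, 0.43, 0.35; M̄R̄ = 2.2500 / 8 = 0.2812
LCL = X̄ − 3·M̄R̄/d₂ = 3.9867 − 3 × 0.2812 / 1.128 = 3.2387

3.239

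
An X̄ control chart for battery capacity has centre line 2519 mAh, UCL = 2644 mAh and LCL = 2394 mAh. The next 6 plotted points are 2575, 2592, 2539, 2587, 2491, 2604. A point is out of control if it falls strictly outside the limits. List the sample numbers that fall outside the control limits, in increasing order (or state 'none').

none

All 6 points lie within [2394, 2644].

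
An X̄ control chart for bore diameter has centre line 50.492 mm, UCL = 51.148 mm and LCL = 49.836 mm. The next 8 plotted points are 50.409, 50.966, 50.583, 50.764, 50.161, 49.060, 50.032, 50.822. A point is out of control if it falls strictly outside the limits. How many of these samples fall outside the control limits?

1

Compare each point to [49.836, 51.148]: sample 6 = 49.060 < LCL.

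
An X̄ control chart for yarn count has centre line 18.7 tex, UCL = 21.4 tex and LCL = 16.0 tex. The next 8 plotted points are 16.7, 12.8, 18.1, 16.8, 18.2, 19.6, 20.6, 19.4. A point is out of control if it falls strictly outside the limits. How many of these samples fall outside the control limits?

1

Compare each point to [16.0, 21.4]: sample 2 = 12.8 < LCL.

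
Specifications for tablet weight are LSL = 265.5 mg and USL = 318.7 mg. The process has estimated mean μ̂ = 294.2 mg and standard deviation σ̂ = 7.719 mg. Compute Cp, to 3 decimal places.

1.149

Cp = (USL − LSL) / (6σ̂) = (318.7 − 265.5) / (6 × 7.719) = 53.2000 / 46.3140 = 1.1487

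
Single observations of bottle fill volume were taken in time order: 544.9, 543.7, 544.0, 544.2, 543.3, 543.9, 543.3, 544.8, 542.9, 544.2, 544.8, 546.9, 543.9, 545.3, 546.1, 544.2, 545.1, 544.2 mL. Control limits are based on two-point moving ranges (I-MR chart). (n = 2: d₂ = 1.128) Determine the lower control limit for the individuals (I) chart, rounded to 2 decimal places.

X̄ = (544.9 + 543.7 + 544.0 + 544.2 + 543.3 + 543.9 + 543.3 + 544.8 + 542.9 + 544.2 + 544.8 + 546.9 + 543.9 + 545.3 + 546.1 + 544.2 + 545.1 + 544.2) / 18 = 544.4278
Moving ranges: 1.2, 0.3, 0.2, 0.9, 0.6, 0.6, 1.5, 1.9, 1.3, 0.6, 2.1, 3.0, 1.4, 0.8, 1.9, 0.9, 0.9; M̄R̄ = 20.1000 / 17 = 1.1824
LCL = X̄ − 3·M̄R̄/d₂ = 544.4278 − 3 × 1.1824 / 1.128 = 541.2832

541.28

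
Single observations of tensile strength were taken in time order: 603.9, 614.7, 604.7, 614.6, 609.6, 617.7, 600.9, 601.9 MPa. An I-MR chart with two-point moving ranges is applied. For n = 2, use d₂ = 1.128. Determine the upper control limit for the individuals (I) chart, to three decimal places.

X̄ = (603.9 + 614.7 + 604.7 + 614.6 + 609.6 + 617.7 + 600.9 + 601.9) / 8 = 608.5000
Moving ranges: 10.8, 10.0, 9.9, 5.0, 8.1, 16.8, 1.0; M̄R̄ = 61.6000 / 7 = 8.8000
UCL = X̄ + 3·M̄R̄/d₂ = 608.5000 + 3 × 8.8000 / 1.128 = 631.9043

631.904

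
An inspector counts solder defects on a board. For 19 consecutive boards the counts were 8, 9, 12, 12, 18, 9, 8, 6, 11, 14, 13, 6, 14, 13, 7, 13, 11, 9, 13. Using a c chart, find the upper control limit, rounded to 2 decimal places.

c̄ = (8 + 9 + 12 + 12 + 18 + 9 + 8 + 6 + 11 + 14 + 13 + 6 + 14 + 13 + 7 + 13 + 11 + 9 + 13) / 19 = 206 / 19 = 10.8421
UCL = c̄ + 3√c̄ = 10.8421 + 3 × √10.8421 = 10.8421 + 3 × 3.2927 = 20.7203

20.72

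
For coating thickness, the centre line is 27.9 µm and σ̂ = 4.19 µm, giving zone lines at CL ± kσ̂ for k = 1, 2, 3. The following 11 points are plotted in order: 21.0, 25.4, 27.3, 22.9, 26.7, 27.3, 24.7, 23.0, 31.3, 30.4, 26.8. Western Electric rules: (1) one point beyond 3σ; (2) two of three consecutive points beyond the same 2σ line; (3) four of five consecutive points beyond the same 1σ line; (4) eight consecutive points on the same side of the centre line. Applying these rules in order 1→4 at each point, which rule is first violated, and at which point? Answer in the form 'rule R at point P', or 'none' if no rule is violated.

Zone of each point (C = within 1σ̂, B = 1σ̂–2σ̂, A = 2σ̂–3σ̂, * = beyond 3σ̂; sign = side of CL): 1:-B, 2:-C, 3:-C, 4:-B, 5:-C, 6:-C, 7:-C, 8:-B, 9:+C, 10:+C, 11:-C
Rule 4 (eight consecutive points on the same side of the centre line) is satisfied at point 8.

rule 4 at point 8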